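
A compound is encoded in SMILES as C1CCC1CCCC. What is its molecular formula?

C8H16

Heavy atoms from the SMILES: 8 C.
Implicit hydrogens by atom environment:
  6 × C: 2 H each → 12
  1 × C: 3 H
  1 × C: 1 H
  Total hydrogens = 16.
Molecular formula: C8H16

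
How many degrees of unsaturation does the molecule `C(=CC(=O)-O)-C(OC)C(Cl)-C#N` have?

4

Molecular formula from the SMILES: C7H8ClNO3.
DoU = (2C + 2 + N − H − X)/2 = (2·7 + 2 + 1 − 8 − 1)/2 = 8/2 = 4.
(Structurally: 0 ring(s) + 4 π bond(s) = 4.)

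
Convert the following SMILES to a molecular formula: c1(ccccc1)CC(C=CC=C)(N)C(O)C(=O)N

C14H18N2O2

Heavy atoms from the SMILES: 14 C, 2 N, 2 O.
Implicit hydrogens by atom environment:
  5 × C (aromatic): 1 H each → 5
  4 × C: 1 H each → 4
  2 × C: 2 H each → 4
  2 × C: no H
  2 × N: 2 H each → 4
  1 × C (aromatic): no H
  1 × O: 1 H
  1 × O: no H
  Total hydrogens = 18.
Molecular formula: C14H18N2O2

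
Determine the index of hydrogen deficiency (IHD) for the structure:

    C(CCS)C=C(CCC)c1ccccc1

Molecular formula from the SMILES: C14H20S.
DoU = (2C + 2 + N − H − X)/2 = (2·14 + 2 + 0 − 20 − 0)/2 = 10/2 = 5.
(Structurally: 1 ring(s) + 4 π bond(s) = 5.)

5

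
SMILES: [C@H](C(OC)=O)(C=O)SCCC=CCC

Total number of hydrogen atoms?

Hydrogens are implicit in SMILES; fill each atom to its normal valence:
  4 × C: 1 H each → 4
  3 × C: 2 H each → 6
  3 × O: no H
  2 × C: 3 H each → 6
  1 × C: no H
  1 × S: no H
  Total hydrogens = 16.

16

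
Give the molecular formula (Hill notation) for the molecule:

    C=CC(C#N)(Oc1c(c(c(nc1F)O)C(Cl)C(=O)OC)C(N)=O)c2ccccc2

Heavy atoms from the SMILES: 19 C, 1 Cl, 1 F, 3 N, 5 O.
Implicit hydrogens by atom environment:
  6 × C (aromatic): no H
  5 × C (aromatic): 1 H each → 5
  4 × C: no H
  4 × O: no H
  2 × C: 1 H each → 2
  1 × C: 3 H
  1 × C: 2 H
  1 × Cl: no H
  1 × F: no H
  1 × N: 2 H
  1 × N (aromatic): no H
  1 × N: no H
  1 × O: 1 H
  Total hydrogens = 15.
Molecular formula: C19H15ClFN3O5

C19H15ClFN3O5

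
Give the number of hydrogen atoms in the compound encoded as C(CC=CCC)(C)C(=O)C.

16

Hydrogens are implicit in SMILES; fill each atom to its normal valence:
  3 × C: 3 H each → 9
  3 × C: 1 H each → 3
  2 × C: 2 H each → 4
  1 × C: no H
  1 × O: no H
  Total hydrogens = 16.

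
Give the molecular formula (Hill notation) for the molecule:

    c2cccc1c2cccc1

C10H8

Heavy atoms from the SMILES: 10 C.
Implicit hydrogens by atom environment:
  8 × C (aromatic): 1 H each → 8
  2 × C (aromatic): no H
  Total hydrogens = 8.
Molecular formula: C10H8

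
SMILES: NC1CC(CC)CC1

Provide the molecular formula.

Heavy atoms from the SMILES: 7 C, 1 N.
Implicit hydrogens by atom environment:
  4 × C: 2 H each → 8
  2 × C: 1 H each → 2
  1 × C: 3 H
  1 × N: 2 H
  Total hydrogens = 15.
Molecular formula: C7H15N

C7H15N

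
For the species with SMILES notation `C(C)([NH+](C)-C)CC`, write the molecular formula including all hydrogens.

C6H16N+

Heavy atoms from the SMILES: 6 C, 1 N.
Implicit hydrogens by atom environment:
  4 × C: 3 H each → 12
  1 × C: 2 H
  1 × C: 1 H
  1 × N (charge +1): 1 H
  Total hydrogens = 16.
Net charge +1.
Molecular formula: C6H16N+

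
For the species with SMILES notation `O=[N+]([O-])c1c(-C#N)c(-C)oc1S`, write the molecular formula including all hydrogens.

C6H4N2O3S

Heavy atoms from the SMILES: 6 C, 2 N, 3 O, 1 S.
Implicit hydrogens by atom environment:
  4 × C (aromatic): no H
  1 × C: 3 H
  1 × C: no H
  1 × N: no H
  1 × N (charge +1): no H
  1 × O (aromatic): no H
  1 × O: no H
  1 × O (charge -1): no H
  1 × S: 1 H
  Total hydrogens = 4.
Molecular formula: C6H4N2O3S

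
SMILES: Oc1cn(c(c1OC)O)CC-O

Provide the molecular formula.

C7H11NO4

Heavy atoms from the SMILES: 7 C, 1 N, 4 O.
Implicit hydrogens by atom environment:
  3 × C (aromatic): no H
  3 × O: 1 H each → 3
  2 × C: 2 H each → 4
  1 × C: 3 H
  1 × C (aromatic): 1 H
  1 × N (aromatic): no H
  1 × O: no H
  Total hydrogens = 11.
Molecular formula: C7H11NO4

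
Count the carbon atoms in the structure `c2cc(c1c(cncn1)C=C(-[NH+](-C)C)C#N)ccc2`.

15

The symbol for carbon appears 15 times in the SMILES. Lowercase c denotes aromatic carbon and counts toward C.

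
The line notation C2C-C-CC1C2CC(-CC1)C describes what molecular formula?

Heavy atoms from the SMILES: 11 C.
Implicit hydrogens by atom environment:
  7 × C: 2 H each → 14
  3 × C: 1 H each → 3
  1 × C: 3 H
  Total hydrogens = 20.
Molecular formula: C11H20

C11H20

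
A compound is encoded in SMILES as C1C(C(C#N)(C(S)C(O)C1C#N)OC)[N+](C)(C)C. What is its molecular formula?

Heavy atoms from the SMILES: 12 C, 3 N, 2 O, 1 S.
Implicit hydrogens by atom environment:
  4 × C: 3 H each → 12
  4 × C: 1 H each → 4
  3 × C: no H
  2 × N: no H
  1 × C: 2 H
  1 × N (charge +1): no H
  1 × O: 1 H
  1 × O: no H
  1 × S: 1 H
  Total hydrogens = 20.
Net charge +1.
Molecular formula: C12H20N3O2S+

C12H20N3O2S+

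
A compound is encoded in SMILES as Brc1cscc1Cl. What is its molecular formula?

C4H2BrClS

Heavy atoms from the SMILES: 1 Br, 4 C, 1 Cl, 1 S.
Implicit hydrogens by atom environment:
  2 × C (aromatic): 1 H each → 2
  2 × C (aromatic): no H
  1 × Br: no H
  1 × Cl: no H
  1 × S (aromatic): no H
  Total hydrogens = 2.
Molecular formula: C4H2BrClS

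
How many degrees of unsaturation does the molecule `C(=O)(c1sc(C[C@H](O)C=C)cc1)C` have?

Molecular formula from the SMILES: C10H12O2S.
DoU = (2C + 2 + N − H − X)/2 = (2·10 + 2 + 0 − 12 − 0)/2 = 10/2 = 5.
(Structurally: 1 ring(s) + 4 π bond(s) = 5.)

5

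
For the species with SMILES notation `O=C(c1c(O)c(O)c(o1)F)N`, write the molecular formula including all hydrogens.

Heavy atoms from the SMILES: 5 C, 1 F, 1 N, 4 O.
Implicit hydrogens by atom environment:
  4 × C (aromatic): no H
  2 × O: 1 H each → 2
  1 × C: no H
  1 × F: no H
  1 × N: 2 H
  1 × O (aromatic): no H
  1 × O: no H
  Total hydrogens = 4.
Molecular formula: C5H4FNO4

C5H4FNO4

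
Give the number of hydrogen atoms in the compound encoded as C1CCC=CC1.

10

Hydrogens are implicit in SMILES; fill each atom to its normal valence:
  4 × C: 2 H each → 8
  2 × C: 1 H each → 2
  Total hydrogens = 10.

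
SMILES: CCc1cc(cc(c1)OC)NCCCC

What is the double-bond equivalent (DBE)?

4

Molecular formula from the SMILES: C13H21NO.
DoU = (2C + 2 + N − H − X)/2 = (2·13 + 2 + 1 − 21 − 0)/2 = 8/2 = 4.
(Structurally: 1 ring(s) + 3 π bond(s) = 4.)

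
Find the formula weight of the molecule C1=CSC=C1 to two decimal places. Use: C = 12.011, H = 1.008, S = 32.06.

84.14

Molecular formula: C4H4S.
M = 4×12.011 + 4×1.008 + 1×32.06 = 84.14 g/mol.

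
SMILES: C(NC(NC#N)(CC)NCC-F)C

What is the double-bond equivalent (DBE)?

2

Molecular formula from the SMILES: C8H17FN4.
DoU = (2C + 2 + N − H − X)/2 = (2·8 + 2 + 4 − 17 − 1)/2 = 4/2 = 2.
(Structurally: 0 ring(s) + 2 π bond(s) = 2.)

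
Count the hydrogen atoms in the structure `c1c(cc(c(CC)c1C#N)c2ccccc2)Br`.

Hydrogens are implicit in SMILES; fill each atom to its normal valence:
  7 × C (aromatic): 1 H each → 7
  5 × C (aromatic): no H
  1 × Br: no H
  1 × C: 3 H
  1 × C: 2 H
  1 × C: no H
  1 × N: no H
  Total hydrogens = 12.

12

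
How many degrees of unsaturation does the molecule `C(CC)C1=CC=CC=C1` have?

Molecular formula from the SMILES: C9H12.
DoU = (2C + 2 + N − H − X)/2 = (2·9 + 2 + 0 − 12 − 0)/2 = 8/2 = 4.
(Structurally: 1 ring(s) + 3 π bond(s) = 4.)

4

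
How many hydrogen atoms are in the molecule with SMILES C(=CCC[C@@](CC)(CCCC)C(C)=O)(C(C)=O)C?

Hydrogens are implicit in SMILES; fill each atom to its normal valence:
  6 × C: 2 H each → 12
  5 × C: 3 H each → 15
  4 × C: no H
  2 × O: no H
  1 × C: 1 H
  Total hydrogens = 28.

28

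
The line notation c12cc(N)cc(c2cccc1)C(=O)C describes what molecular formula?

Heavy atoms from the SMILES: 12 C, 1 N, 1 O.
Implicit hydrogens by atom environment:
  6 × C (aromatic): 1 H each → 6
  4 × C (aromatic): no H
  1 × C: 3 H
  1 × C: no H
  1 × N: 2 H
  1 × O: no H
  Total hydrogens = 11.
Molecular formula: C12H11NO

C12H11NO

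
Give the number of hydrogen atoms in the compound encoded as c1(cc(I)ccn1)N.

Hydrogens are implicit in SMILES; fill each atom to its normal valence:
  3 × C (aromatic): 1 H each → 3
  2 × C (aromatic): no H
  1 × I: no H
  1 × N: 2 H
  1 × N (aromatic): no H
  Total hydrogens = 5.

5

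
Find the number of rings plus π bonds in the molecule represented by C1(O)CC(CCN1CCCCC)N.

Molecular formula from the SMILES: C10H22N2O.
DoU = (2C + 2 + N − H − X)/2 = (2·10 + 2 + 2 − 22 − 0)/2 = 2/2 = 1.
(Structurally: 1 ring(s) + 0 π bond(s) = 1.)

1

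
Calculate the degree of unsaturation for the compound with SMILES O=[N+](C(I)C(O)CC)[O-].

Molecular formula from the SMILES: C4H8INO3.
DoU = (2C + 2 + N − H − X)/2 = (2·4 + 2 + 1 − 8 − 1)/2 = 2/2 = 1.
(Structurally: 0 ring(s) + 1 π bond(s) = 1.)

1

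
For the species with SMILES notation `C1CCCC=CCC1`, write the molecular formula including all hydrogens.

Heavy atoms from the SMILES: 8 C.
Implicit hydrogens by atom environment:
  6 × C: 2 H each → 12
  2 × C: 1 H each → 2
  Total hydrogens = 14.
Molecular formula: C8H14

C8H14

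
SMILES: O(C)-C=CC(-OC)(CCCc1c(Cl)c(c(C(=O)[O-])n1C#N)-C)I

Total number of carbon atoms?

15

The symbol for carbon appears 15 times in the SMILES. Lowercase c denotes aromatic carbon and counts toward C.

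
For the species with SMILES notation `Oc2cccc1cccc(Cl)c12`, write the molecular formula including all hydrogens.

C10H7ClO

Heavy atoms from the SMILES: 10 C, 1 Cl, 1 O.
Implicit hydrogens by atom environment:
  6 × C (aromatic): 1 H each → 6
  4 × C (aromatic): no H
  1 × Cl: no H
  1 × O: 1 H
  Total hydrogens = 7.
Molecular formula: C10H7ClO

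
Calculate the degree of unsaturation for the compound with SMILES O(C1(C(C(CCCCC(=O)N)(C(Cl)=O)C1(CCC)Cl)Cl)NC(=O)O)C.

4

Molecular formula from the SMILES: C15H23Cl3N2O5.
DoU = (2C + 2 + N − H − X)/2 = (2·15 + 2 + 2 − 23 − 3)/2 = 8/2 = 4.
(Structurally: 1 ring(s) + 3 π bond(s) = 4.)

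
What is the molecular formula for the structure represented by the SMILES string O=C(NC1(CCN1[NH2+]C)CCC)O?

C8H18N3O2+

Heavy atoms from the SMILES: 8 C, 3 N, 2 O.
Implicit hydrogens by atom environment:
  4 × C: 2 H each → 8
  2 × C: 3 H each → 6
  2 × C: no H
  1 × N (charge +1): 2 H
  1 × N: 1 H
  1 × N: no H
  1 × O: 1 H
  1 × O: no H
  Total hydrogens = 18.
Net charge +1.
Molecular formula: C8H18N3O2+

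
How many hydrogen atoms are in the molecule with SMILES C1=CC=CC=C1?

Hydrogens are implicit in SMILES; fill each atom to its normal valence:
  6 × C (aromatic): 1 H each → 6
  Total hydrogens = 6.

6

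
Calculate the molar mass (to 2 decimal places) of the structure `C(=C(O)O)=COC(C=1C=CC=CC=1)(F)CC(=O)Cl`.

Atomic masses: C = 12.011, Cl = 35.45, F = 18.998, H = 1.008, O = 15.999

Molecular formula: C12H10ClFO4.
M = 12×12.011 + 1×35.45 + 1×18.998 + 10×1.008 + 4×15.999 = 272.66 g/mol.

272.66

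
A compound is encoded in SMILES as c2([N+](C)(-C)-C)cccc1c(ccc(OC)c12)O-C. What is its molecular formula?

Heavy atoms from the SMILES: 15 C, 1 N, 2 O.
Implicit hydrogens by atom environment:
  5 × C: 3 H each → 15
  5 × C (aromatic): 1 H each → 5
  5 × C (aromatic): no H
  2 × O: no H
  1 × N (charge +1): no H
  Total hydrogens = 20.
Net charge +1.
Molecular formula: C15H20NO2+

C15H20NO2+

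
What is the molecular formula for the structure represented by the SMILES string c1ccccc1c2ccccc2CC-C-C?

C16H18

Heavy atoms from the SMILES: 16 C.
Implicit hydrogens by atom environment:
  9 × C (aromatic): 1 H each → 9
  3 × C: 2 H each → 6
  3 × C (aromatic): no H
  1 × C: 3 H
  Total hydrogens = 18.
Molecular formula: C16H18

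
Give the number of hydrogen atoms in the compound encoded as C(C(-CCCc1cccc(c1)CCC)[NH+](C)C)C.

Hydrogens are implicit in SMILES; fill each atom to its normal valence:
  6 × C: 2 H each → 12
  4 × C: 3 H each → 12
  4 × C (aromatic): 1 H each → 4
  2 × C (aromatic): no H
  1 × C: 1 H
  1 × N (charge +1): 1 H
  Total hydrogens = 30.

30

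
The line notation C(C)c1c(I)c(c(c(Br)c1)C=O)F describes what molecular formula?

C9H7BrFIO

Heavy atoms from the SMILES: 1 Br, 9 C, 1 F, 1 I, 1 O.
Implicit hydrogens by atom environment:
  5 × C (aromatic): no H
  1 × Br: no H
  1 × C: 3 H
  1 × C: 2 H
  1 × C (aromatic): 1 H
  1 × C: 1 H
  1 × F: no H
  1 × I: no H
  1 × O: no H
  Total hydrogens = 7.
Molecular formula: C9H7BrFIO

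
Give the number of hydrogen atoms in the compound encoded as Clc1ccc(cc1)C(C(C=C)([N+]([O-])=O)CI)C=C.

13

Hydrogens are implicit in SMILES; fill each atom to its normal valence:
  4 × C (aromatic): 1 H each → 4
  3 × C: 2 H each → 6
  3 × C: 1 H each → 3
  2 × C (aromatic): no H
  1 × C: no H
  1 × Cl: no H
  1 × I: no H
  1 × N (charge +1): no H
  1 × O: no H
  1 × O (charge -1): no H
  Total hydrogens = 13.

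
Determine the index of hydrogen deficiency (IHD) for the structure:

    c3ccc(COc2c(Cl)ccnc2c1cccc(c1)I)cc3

12

Molecular formula from the SMILES: C18H13ClINO.
DoU = (2C + 2 + N − H − X)/2 = (2·18 + 2 + 1 − 13 − 2)/2 = 24/2 = 12.
(Structurally: 3 ring(s) + 9 π bond(s) = 12.)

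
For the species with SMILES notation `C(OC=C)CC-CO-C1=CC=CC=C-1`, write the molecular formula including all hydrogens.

Heavy atoms from the SMILES: 12 C, 2 O.
Implicit hydrogens by atom environment:
  5 × C: 2 H each → 10
  5 × C (aromatic): 1 H each → 5
  2 × O: no H
  1 × C: 1 H
  1 × C (aromatic): no H
  Total hydrogens = 16.
Molecular formula: C12H16O2

C12H16O2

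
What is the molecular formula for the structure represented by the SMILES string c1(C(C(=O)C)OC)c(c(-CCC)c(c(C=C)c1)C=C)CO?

Heavy atoms from the SMILES: 18 C, 3 O.
Implicit hydrogens by atom environment:
  5 × C: 2 H each → 10
  5 × C (aromatic): no H
  3 × C: 3 H each → 9
  3 × C: 1 H each → 3
  2 × O: no H
  1 × C (aromatic): 1 H
  1 × C: no H
  1 × O: 1 H
  Total hydrogens = 24.
Molecular formula: C18H24O3

C18H24O3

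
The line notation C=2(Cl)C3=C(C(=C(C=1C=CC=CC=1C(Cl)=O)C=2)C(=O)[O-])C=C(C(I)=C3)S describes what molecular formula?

C18H8Cl2IO3S-

Heavy atoms from the SMILES: 18 C, 2 Cl, 1 I, 3 O, 1 S.
Implicit hydrogens by atom environment:
  9 × C (aromatic): no H
  7 × C (aromatic): 1 H each → 7
  2 × C: no H
  2 × Cl: no H
  2 × O: no H
  1 × I: no H
  1 × O (charge -1): no H
  1 × S: 1 H
  Total hydrogens = 8.
Net charge -1.
Molecular formula: C18H8Cl2IO3S-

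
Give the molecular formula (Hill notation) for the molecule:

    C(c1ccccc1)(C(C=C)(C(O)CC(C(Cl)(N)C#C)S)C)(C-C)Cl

C19H25Cl2NOS

Heavy atoms from the SMILES: 19 C, 2 Cl, 1 N, 1 O, 1 S.
Implicit hydrogens by atom environment:
  5 × C (aromatic): 1 H each → 5
  4 × C: 1 H each → 4
  4 × C: no H
  3 × C: 2 H each → 6
  2 × C: 3 H each → 6
  2 × Cl: no H
  1 × C (aromatic): no H
  1 × N: 2 H
  1 × O: 1 H
  1 × S: 1 H
  Total hydrogens = 25.
Molecular formula: C19H25Cl2NOS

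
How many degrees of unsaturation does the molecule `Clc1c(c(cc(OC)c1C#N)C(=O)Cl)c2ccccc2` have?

Molecular formula from the SMILES: C15H9Cl2NO2.
DoU = (2C + 2 + N − H − X)/2 = (2·15 + 2 + 1 − 9 − 2)/2 = 22/2 = 11.
(Structurally: 2 ring(s) + 9 π bond(s) = 11.)

11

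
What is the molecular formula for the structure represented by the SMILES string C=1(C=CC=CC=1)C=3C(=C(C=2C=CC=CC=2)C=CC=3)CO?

Heavy atoms from the SMILES: 19 C, 1 O.
Implicit hydrogens by atom environment:
  13 × C (aromatic): 1 H each → 13
  5 × C (aromatic): no H
  1 × C: 2 H
  1 × O: 1 H
  Total hydrogens = 16.
Molecular formula: C19H16O

C19H16O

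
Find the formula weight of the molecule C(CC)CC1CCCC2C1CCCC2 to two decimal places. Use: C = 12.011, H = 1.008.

194.36

Molecular formula: C14H26.
M = 14×12.011 + 26×1.008 = 194.36 g/mol.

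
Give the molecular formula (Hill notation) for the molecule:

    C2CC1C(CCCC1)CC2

C10H18

Heavy atoms from the SMILES: 10 C.
Implicit hydrogens by atom environment:
  8 × C: 2 H each → 16
  2 × C: 1 H each → 2
  Total hydrogens = 18.
Molecular formula: C10H18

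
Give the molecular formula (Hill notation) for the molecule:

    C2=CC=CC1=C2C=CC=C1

C10H8

Heavy atoms from the SMILES: 10 C.
Implicit hydrogens by atom environment:
  8 × C (aromatic): 1 H each → 8
  2 × C (aromatic): no H
  Total hydrogens = 8.
Molecular formula: C10H8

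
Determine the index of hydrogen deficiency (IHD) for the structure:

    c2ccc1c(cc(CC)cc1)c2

Molecular formula from the SMILES: C12H12.
DoU = (2C + 2 + N − H − X)/2 = (2·12 + 2 + 0 − 12 − 0)/2 = 14/2 = 7.
(Structurally: 2 ring(s) + 5 π bond(s) = 7.)

7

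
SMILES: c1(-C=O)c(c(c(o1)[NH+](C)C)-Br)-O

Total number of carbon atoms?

7

The symbol for carbon appears 7 times in the SMILES. Lowercase c denotes aromatic carbon and counts toward C.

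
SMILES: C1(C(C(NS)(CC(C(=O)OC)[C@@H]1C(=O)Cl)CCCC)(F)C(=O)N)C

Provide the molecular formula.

C15H24ClFN2O4S

Heavy atoms from the SMILES: 15 C, 1 Cl, 1 F, 2 N, 4 O, 1 S.
Implicit hydrogens by atom environment:
  5 × C: no H
  4 × C: 2 H each → 8
  4 × O: no H
  3 × C: 3 H each → 9
  3 × C: 1 H each → 3
  1 × Cl: no H
  1 × F: no H
  1 × N: 2 H
  1 × N: 1 H
  1 × S: 1 H
  Total hydrogens = 24.
Molecular formula: C15H24ClFN2O4S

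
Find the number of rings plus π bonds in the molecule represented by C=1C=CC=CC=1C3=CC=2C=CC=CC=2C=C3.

11

Molecular formula from the SMILES: C16H12.
DoU = (2C + 2 + N − H − X)/2 = (2·16 + 2 + 0 − 12 − 0)/2 = 22/2 = 11.
(Structurally: 3 ring(s) + 8 π bond(s) = 11.)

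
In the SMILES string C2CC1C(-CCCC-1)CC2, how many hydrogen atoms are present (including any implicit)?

Hydrogens are implicit in SMILES; fill each atom to its normal valence:
  8 × C: 2 H each → 16
  2 × C: 1 H each → 2
  Total hydrogens = 18.

18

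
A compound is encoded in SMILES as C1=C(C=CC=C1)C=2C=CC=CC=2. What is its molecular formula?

C12H10

Heavy atoms from the SMILES: 12 C.
Implicit hydrogens by atom environment:
  10 × C (aromatic): 1 H each → 10
  2 × C (aromatic): no H
  Total hydrogens = 10.
Molecular formula: C12H10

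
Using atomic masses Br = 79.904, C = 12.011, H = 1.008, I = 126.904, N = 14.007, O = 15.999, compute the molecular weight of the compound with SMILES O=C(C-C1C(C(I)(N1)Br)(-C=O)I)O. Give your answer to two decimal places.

473.83

Molecular formula: C6H6BrI2NO3.
M = 1×79.904 + 6×12.011 + 6×1.008 + 2×126.904 + 1×14.007 + 3×15.999 = 473.83 g/mol.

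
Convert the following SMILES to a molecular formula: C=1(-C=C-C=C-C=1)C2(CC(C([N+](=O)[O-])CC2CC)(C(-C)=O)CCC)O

C19H27NO4

Heavy atoms from the SMILES: 19 C, 1 N, 4 O.
Implicit hydrogens by atom environment:
  5 × C: 2 H each → 10
  5 × C (aromatic): 1 H each → 5
  3 × C: 3 H each → 9
  3 × C: no H
  2 × C: 1 H each → 2
  2 × O: no H
  1 × C (aromatic): no H
  1 × N (charge +1): no H
  1 × O: 1 H
  1 × O (charge -1): no H
  Total hydrogens = 27.
Molecular formula: C19H27NO4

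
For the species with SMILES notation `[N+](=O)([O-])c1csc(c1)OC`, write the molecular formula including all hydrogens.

Heavy atoms from the SMILES: 5 C, 1 N, 3 O, 1 S.
Implicit hydrogens by atom environment:
  2 × C (aromatic): 1 H each → 2
  2 × C (aromatic): no H
  2 × O: no H
  1 × C: 3 H
  1 × N (charge +1): no H
  1 × O (charge -1): no H
  1 × S (aromatic): no H
  Total hydrogens = 5.
Molecular formula: C5H5NO3S

C5H5NO3S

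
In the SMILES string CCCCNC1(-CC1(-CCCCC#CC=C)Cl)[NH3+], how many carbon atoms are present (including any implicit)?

15

The symbol for carbon appears 15 times in the SMILES. (Cl is a single chlorine, not C + l.)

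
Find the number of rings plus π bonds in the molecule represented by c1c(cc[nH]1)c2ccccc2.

Molecular formula from the SMILES: C10H9N.
DoU = (2C + 2 + N − H − X)/2 = (2·10 + 2 + 1 − 9 − 0)/2 = 14/2 = 7.
(Structurally: 2 ring(s) + 5 π bond(s) = 7.)

7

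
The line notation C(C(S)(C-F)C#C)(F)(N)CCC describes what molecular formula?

Heavy atoms from the SMILES: 8 C, 2 F, 1 N, 1 S.
Implicit hydrogens by atom environment:
  3 × C: 2 H each → 6
  3 × C: no H
  2 × F: no H
  1 × C: 3 H
  1 × C: 1 H
  1 × N: 2 H
  1 × S: 1 H
  Total hydrogens = 13.
Molecular formula: C8H13F2NS

C8H13F2NS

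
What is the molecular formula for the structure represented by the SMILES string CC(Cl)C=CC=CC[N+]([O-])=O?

C7H10ClNO2

Heavy atoms from the SMILES: 7 C, 1 Cl, 1 N, 2 O.
Implicit hydrogens by atom environment:
  5 × C: 1 H each → 5
  1 × C: 3 H
  1 × C: 2 H
  1 × Cl: no H
  1 × N (charge +1): no H
  1 × O: no H
  1 × O (charge -1): no H
  Total hydrogens = 10.
Molecular formula: C7H10ClNO2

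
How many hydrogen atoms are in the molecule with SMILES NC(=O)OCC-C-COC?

13

Hydrogens are implicit in SMILES; fill each atom to its normal valence:
  4 × C: 2 H each → 8
  3 × O: no H
  1 × C: 3 H
  1 × C: no H
  1 × N: 2 H
  Total hydrogens = 13.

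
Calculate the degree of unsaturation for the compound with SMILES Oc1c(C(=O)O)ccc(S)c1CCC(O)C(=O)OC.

6

Molecular formula from the SMILES: C12H14O6S.
DoU = (2C + 2 + N − H − X)/2 = (2·12 + 2 + 0 − 14 − 0)/2 = 12/2 = 6.
(Structurally: 1 ring(s) + 5 π bond(s) = 6.)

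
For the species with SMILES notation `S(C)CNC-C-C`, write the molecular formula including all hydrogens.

Heavy atoms from the SMILES: 5 C, 1 N, 1 S.
Implicit hydrogens by atom environment:
  3 × C: 2 H each → 6
  2 × C: 3 H each → 6
  1 × N: 1 H
  1 × S: no H
  Total hydrogens = 13.
Molecular formula: C5H13NS

C5H13NS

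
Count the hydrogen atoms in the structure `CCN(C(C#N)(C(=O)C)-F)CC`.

Hydrogens are implicit in SMILES; fill each atom to its normal valence:
  3 × C: 3 H each → 9
  3 × C: no H
  2 × C: 2 H each → 4
  2 × N: no H
  1 × F: no H
  1 × O: no H
  Total hydrogens = 13.

13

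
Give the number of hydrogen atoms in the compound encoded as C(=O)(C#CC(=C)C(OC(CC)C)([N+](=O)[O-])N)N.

Hydrogens are implicit in SMILES; fill each atom to its normal valence:
  5 × C: no H
  3 × O: no H
  2 × C: 3 H each → 6
  2 × C: 2 H each → 4
  2 × N: 2 H each → 4
  1 × C: 1 H
  1 × N (charge +1): no H
  1 × O (charge -1): no H
  Total hydrogens = 15.

15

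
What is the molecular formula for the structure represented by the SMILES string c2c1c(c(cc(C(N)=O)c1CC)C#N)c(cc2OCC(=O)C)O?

C17H16N2O4

Heavy atoms from the SMILES: 17 C, 2 N, 4 O.
Implicit hydrogens by atom environment:
  7 × C (aromatic): no H
  3 × C (aromatic): 1 H each → 3
  3 × C: no H
  3 × O: no H
  2 × C: 3 H each → 6
  2 × C: 2 H each → 4
  1 × N: 2 H
  1 × N: no H
  1 × O: 1 H
  Total hydrogens = 16.
Molecular formula: C17H16N2O4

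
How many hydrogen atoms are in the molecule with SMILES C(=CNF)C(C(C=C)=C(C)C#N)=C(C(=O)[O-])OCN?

13

Hydrogens are implicit in SMILES; fill each atom to its normal valence:
  6 × C: no H
  3 × C: 1 H each → 3
  2 × C: 2 H each → 4
  2 × O: no H
  1 × C: 3 H
  1 × F: no H
  1 × N: 2 H
  1 × N: 1 H
  1 × N: no H
  1 × O (charge -1): no H
  Total hydrogens = 13.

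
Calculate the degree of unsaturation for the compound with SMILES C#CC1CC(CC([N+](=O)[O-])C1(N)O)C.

Molecular formula from the SMILES: C9H14N2O3.
DoU = (2C + 2 + N − H − X)/2 = (2·9 + 2 + 2 − 14 − 0)/2 = 8/2 = 4.
(Structurally: 1 ring(s) + 3 π bond(s) = 4.)

4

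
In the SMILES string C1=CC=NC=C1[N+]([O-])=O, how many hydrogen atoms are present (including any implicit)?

4

Hydrogens are implicit in SMILES; fill each atom to its normal valence:
  4 × C (aromatic): 1 H each → 4
  1 × C (aromatic): no H
  1 × N (aromatic): no H
  1 × N (charge +1): no H
  1 × O: no H
  1 × O (charge -1): no H
  Total hydrogens = 4.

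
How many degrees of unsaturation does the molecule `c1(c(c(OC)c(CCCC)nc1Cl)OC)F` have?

Molecular formula from the SMILES: C11H15ClFNO2.
DoU = (2C + 2 + N − H − X)/2 = (2·11 + 2 + 1 − 15 − 2)/2 = 8/2 = 4.
(Structurally: 1 ring(s) + 3 π bond(s) = 4.)

4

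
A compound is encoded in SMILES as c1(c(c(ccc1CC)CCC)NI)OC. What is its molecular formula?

Heavy atoms from the SMILES: 12 C, 1 I, 1 N, 1 O.
Implicit hydrogens by atom environment:
  4 × C (aromatic): no H
  3 × C: 3 H each → 9
  3 × C: 2 H each → 6
  2 × C (aromatic): 1 H each → 2
  1 × I: no H
  1 × N: 1 H
  1 × O: no H
  Total hydrogens = 18.
Molecular formula: C12H18INO

C12H18INO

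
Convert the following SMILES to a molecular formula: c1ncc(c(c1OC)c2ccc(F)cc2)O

C12H10FNO2

Heavy atoms from the SMILES: 12 C, 1 F, 1 N, 2 O.
Implicit hydrogens by atom environment:
  6 × C (aromatic): 1 H each → 6
  5 × C (aromatic): no H
  1 × C: 3 H
  1 × F: no H
  1 × N (aromatic): no H
  1 × O: 1 H
  1 × O: no H
  Total hydrogens = 10.
Molecular formula: C12H10FNO2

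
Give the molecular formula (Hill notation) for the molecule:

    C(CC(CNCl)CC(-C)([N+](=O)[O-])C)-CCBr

C10H20BrClN2O2

Heavy atoms from the SMILES: 1 Br, 10 C, 1 Cl, 2 N, 2 O.
Implicit hydrogens by atom environment:
  6 × C: 2 H each → 12
  2 × C: 3 H each → 6
  1 × Br: no H
  1 × C: 1 H
  1 × C: no H
  1 × Cl: no H
  1 × N: 1 H
  1 × N (charge +1): no H
  1 × O: no H
  1 × O (charge -1): no H
  Total hydrogens = 20.
Molecular formula: C10H20BrClN2O2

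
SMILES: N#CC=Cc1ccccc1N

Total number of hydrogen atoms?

Hydrogens are implicit in SMILES; fill each atom to its normal valence:
  4 × C (aromatic): 1 H each → 4
  2 × C: 1 H each → 2
  2 × C (aromatic): no H
  1 × C: no H
  1 × N: 2 H
  1 × N: no H
  Total hydrogens = 8.

8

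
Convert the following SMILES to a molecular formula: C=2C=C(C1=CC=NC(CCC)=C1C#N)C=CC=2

C15H14N2

Heavy atoms from the SMILES: 15 C, 2 N.
Implicit hydrogens by atom environment:
  7 × C (aromatic): 1 H each → 7
  4 × C (aromatic): no H
  2 × C: 2 H each → 4
  1 × C: 3 H
  1 × C: no H
  1 × N (aromatic): no H
  1 × N: no H
  Total hydrogens = 14.
Molecular formula: C15H14N2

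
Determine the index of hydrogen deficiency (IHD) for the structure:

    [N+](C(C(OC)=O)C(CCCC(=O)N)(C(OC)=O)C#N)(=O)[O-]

6

Molecular formula from the SMILES: C11H15N3O7.
DoU = (2C + 2 + N − H − X)/2 = (2·11 + 2 + 3 − 15 − 0)/2 = 12/2 = 6.
(Structurally: 0 ring(s) + 6 π bond(s) = 6.)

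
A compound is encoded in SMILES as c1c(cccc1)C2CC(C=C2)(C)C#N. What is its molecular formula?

C13H13N

Heavy atoms from the SMILES: 13 C, 1 N.
Implicit hydrogens by atom environment:
  5 × C (aromatic): 1 H each → 5
  3 × C: 1 H each → 3
  2 × C: no H
  1 × C: 3 H
  1 × C: 2 H
  1 × C (aromatic): no H
  1 × N: no H
  Total hydrogens = 13.
Molecular formula: C13H13N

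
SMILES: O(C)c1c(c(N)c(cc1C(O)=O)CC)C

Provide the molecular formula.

Heavy atoms from the SMILES: 11 C, 1 N, 3 O.
Implicit hydrogens by atom environment:
  5 × C (aromatic): no H
  3 × C: 3 H each → 9
  2 × O: no H
  1 × C: 2 H
  1 × C (aromatic): 1 H
  1 × C: no H
  1 × N: 2 H
  1 × O: 1 H
  Total hydrogens = 15.
Molecular formula: C11H15NO3

C11H15NO3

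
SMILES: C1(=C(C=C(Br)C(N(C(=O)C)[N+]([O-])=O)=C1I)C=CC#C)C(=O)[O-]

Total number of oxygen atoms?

5

The symbol for oxygen appears 5 times in the SMILES.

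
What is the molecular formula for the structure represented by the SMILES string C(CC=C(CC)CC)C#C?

Heavy atoms from the SMILES: 10 C.
Implicit hydrogens by atom environment:
  4 × C: 2 H each → 8
  2 × C: 3 H each → 6
  2 × C: 1 H each → 2
  2 × C: no H
  Total hydrogens = 16.
Molecular formula: C10H16

C10H16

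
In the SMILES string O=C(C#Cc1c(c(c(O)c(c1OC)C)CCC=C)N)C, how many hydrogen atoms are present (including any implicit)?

19

Hydrogens are implicit in SMILES; fill each atom to its normal valence:
  6 × C (aromatic): no H
  3 × C: 3 H each → 9
  3 × C: 2 H each → 6
  3 × C: no H
  2 × O: no H
  1 × C: 1 H
  1 × N: 2 H
  1 × O: 1 H
  Total hydrogens = 19.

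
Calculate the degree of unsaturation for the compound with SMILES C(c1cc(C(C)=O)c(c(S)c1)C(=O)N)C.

6

Molecular formula from the SMILES: C11H13NO2S.
DoU = (2C + 2 + N − H − X)/2 = (2·11 + 2 + 1 − 13 − 0)/2 = 12/2 = 6.
(Structurally: 1 ring(s) + 5 π bond(s) = 6.)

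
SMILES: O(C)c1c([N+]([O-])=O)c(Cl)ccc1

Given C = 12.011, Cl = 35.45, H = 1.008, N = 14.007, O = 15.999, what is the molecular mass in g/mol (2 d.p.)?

Molecular formula: C7H6ClNO3.
M = 7×12.011 + 1×35.45 + 6×1.008 + 1×14.007 + 3×15.999 = 187.58 g/mol.

187.58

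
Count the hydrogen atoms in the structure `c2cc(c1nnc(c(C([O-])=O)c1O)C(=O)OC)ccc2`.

9

Hydrogens are implicit in SMILES; fill each atom to its normal valence:
  5 × C (aromatic): 1 H each → 5
  5 × C (aromatic): no H
  3 × O: no H
  2 × C: no H
  2 × N (aromatic): no H
  1 × C: 3 H
  1 × O: 1 H
  1 × O (charge -1): no H
  Total hydrogens = 9.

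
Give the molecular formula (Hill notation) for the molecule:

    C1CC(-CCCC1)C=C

Heavy atoms from the SMILES: 9 C.
Implicit hydrogens by atom environment:
  7 × C: 2 H each → 14
  2 × C: 1 H each → 2
  Total hydrogens = 16.
Molecular formula: C9H16

C9H16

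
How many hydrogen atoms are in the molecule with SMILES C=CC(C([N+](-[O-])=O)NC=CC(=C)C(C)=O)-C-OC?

Hydrogens are implicit in SMILES; fill each atom to its normal valence:
  5 × C: 1 H each → 5
  3 × C: 2 H each → 6
  3 × O: no H
  2 × C: 3 H each → 6
  2 × C: no H
  1 × N: 1 H
  1 × N (charge +1): no H
  1 × O (charge -1): no H
  Total hydrogens = 18.

18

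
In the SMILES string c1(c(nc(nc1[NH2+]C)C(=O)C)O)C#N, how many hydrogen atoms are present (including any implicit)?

9

Hydrogens are implicit in SMILES; fill each atom to its normal valence:
  4 × C (aromatic): no H
  2 × C: 3 H each → 6
  2 × C: no H
  2 × N (aromatic): no H
  1 × N (charge +1): 2 H
  1 × N: no H
  1 × O: 1 H
  1 × O: no H
  Total hydrogens = 9.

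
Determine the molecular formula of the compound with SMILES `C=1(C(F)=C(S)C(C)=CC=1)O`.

C7H7FOS

Heavy atoms from the SMILES: 7 C, 1 F, 1 O, 1 S.
Implicit hydrogens by atom environment:
  4 × C (aromatic): no H
  2 × C (aromatic): 1 H each → 2
  1 × C: 3 H
  1 × F: no H
  1 × O: 1 H
  1 × S: 1 H
  Total hydrogens = 7.
Molecular formula: C7H7FOS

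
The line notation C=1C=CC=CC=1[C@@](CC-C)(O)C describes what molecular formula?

Heavy atoms from the SMILES: 11 C, 1 O.
Implicit hydrogens by atom environment:
  5 × C (aromatic): 1 H each → 5
  2 × C: 3 H each → 6
  2 × C: 2 H each → 4
  1 × C: no H
  1 × C (aromatic): no H
  1 × O: 1 H
  Total hydrogens = 16.
Molecular formula: C11H16O

C11H16O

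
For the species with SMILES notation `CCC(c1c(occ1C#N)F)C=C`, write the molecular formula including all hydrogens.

Heavy atoms from the SMILES: 10 C, 1 F, 1 N, 1 O.
Implicit hydrogens by atom environment:
  3 × C (aromatic): no H
  2 × C: 2 H each → 4
  2 × C: 1 H each → 2
  1 × C: 3 H
  1 × C (aromatic): 1 H
  1 × C: no H
  1 × F: no H
  1 × N: no H
  1 × O (aromatic): no H
  Total hydrogens = 10.
Molecular formula: C10H10FNO

C10H10FNO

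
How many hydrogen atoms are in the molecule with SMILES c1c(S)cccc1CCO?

10

Hydrogens are implicit in SMILES; fill each atom to its normal valence:
  4 × C (aromatic): 1 H each → 4
  2 × C: 2 H each → 4
  2 × C (aromatic): no H
  1 × O: 1 H
  1 × S: 1 H
  Total hydrogens = 10.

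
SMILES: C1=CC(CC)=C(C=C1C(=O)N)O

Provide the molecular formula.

Heavy atoms from the SMILES: 9 C, 1 N, 2 O.
Implicit hydrogens by atom environment:
  3 × C (aromatic): 1 H each → 3
  3 × C (aromatic): no H
  1 × C: 3 H
  1 × C: 2 H
  1 × C: no H
  1 × N: 2 H
  1 × O: 1 H
  1 × O: no H
  Total hydrogens = 11.
Molecular formula: C9H11NO2

C9H11NO2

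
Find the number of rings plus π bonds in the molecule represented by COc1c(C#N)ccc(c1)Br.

Molecular formula from the SMILES: C8H6BrNO.
DoU = (2C + 2 + N − H − X)/2 = (2·8 + 2 + 1 − 6 − 1)/2 = 12/2 = 6.
(Structurally: 1 ring(s) + 5 π bond(s) = 6.)

6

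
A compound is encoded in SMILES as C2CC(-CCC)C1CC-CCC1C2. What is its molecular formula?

C13H24

Heavy atoms from the SMILES: 13 C.
Implicit hydrogens by atom environment:
  9 × C: 2 H each → 18
  3 × C: 1 H each → 3
  1 × C: 3 H
  Total hydrogens = 24.
Molecular formula: C13H24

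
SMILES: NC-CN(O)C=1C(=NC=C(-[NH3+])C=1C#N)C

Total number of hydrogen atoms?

14

Hydrogens are implicit in SMILES; fill each atom to its normal valence:
  4 × C (aromatic): no H
  2 × C: 2 H each → 4
  2 × N: no H
  1 × C: 3 H
  1 × C (aromatic): 1 H
  1 × C: no H
  1 × N (charge +1): 3 H
  1 × N: 2 H
  1 × N (aromatic): no H
  1 × O: 1 H
  Total hydrogens = 14.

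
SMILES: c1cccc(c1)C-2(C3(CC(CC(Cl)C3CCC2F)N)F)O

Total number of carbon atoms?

16

The symbol for carbon appears 16 times in the SMILES. Lowercase c denotes aromatic carbon and counts toward C.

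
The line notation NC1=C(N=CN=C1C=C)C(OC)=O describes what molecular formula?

C8H9N3O2

Heavy atoms from the SMILES: 8 C, 3 N, 2 O.
Implicit hydrogens by atom environment:
  3 × C (aromatic): no H
  2 × N (aromatic): no H
  2 × O: no H
  1 × C: 3 H
  1 × C: 2 H
  1 × C (aromatic): 1 H
  1 × C: 1 H
  1 × C: no H
  1 × N: 2 H
  Total hydrogens = 9.
Molecular formula: C8H9N3O2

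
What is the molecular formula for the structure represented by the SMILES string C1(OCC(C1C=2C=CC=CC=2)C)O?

Heavy atoms from the SMILES: 11 C, 2 O.
Implicit hydrogens by atom environment:
  5 × C (aromatic): 1 H each → 5
  3 × C: 1 H each → 3
  1 × C: 3 H
  1 × C: 2 H
  1 × C (aromatic): no H
  1 × O: 1 H
  1 × O: no H
  Total hydrogens = 14.
Molecular formula: C11H14O2

C11H14O2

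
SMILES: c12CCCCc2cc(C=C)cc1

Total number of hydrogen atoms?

Hydrogens are implicit in SMILES; fill each atom to its normal valence:
  5 × C: 2 H each → 10
  3 × C (aromatic): 1 H each → 3
  3 × C (aromatic): no H
  1 × C: 1 H
  Total hydrogens = 14.

14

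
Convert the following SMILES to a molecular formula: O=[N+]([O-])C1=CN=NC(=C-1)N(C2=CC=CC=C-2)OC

Heavy atoms from the SMILES: 11 C, 4 N, 3 O.
Implicit hydrogens by atom environment:
  7 × C (aromatic): 1 H each → 7
  3 × C (aromatic): no H
  2 × N (aromatic): no H
  2 × O: no H
  1 × C: 3 H
  1 × N (charge +1): no H
  1 × N: no H
  1 × O (charge -1): no H
  Total hydrogens = 10.
Molecular formula: C11H10N4O3

C11H10N4O3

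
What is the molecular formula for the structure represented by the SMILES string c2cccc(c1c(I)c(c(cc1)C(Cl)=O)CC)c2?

C15H12ClIO

Heavy atoms from the SMILES: 15 C, 1 Cl, 1 I, 1 O.
Implicit hydrogens by atom environment:
  7 × C (aromatic): 1 H each → 7
  5 × C (aromatic): no H
  1 × C: 3 H
  1 × C: 2 H
  1 × C: no H
  1 × Cl: no H
  1 × I: no H
  1 × O: no H
  Total hydrogens = 12.
Molecular formula: C15H12ClIO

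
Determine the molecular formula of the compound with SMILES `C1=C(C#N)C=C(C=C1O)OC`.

Heavy atoms from the SMILES: 8 C, 1 N, 2 O.
Implicit hydrogens by atom environment:
  3 × C (aromatic): 1 H each → 3
  3 × C (aromatic): no H
  1 × C: 3 H
  1 × C: no H
  1 × N: no H
  1 × O: 1 H
  1 × O: no H
  Total hydrogens = 7.
Molecular formula: C8H7NO2

C8H7NO2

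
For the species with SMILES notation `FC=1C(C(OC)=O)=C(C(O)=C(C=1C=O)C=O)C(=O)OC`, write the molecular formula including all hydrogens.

C12H9FO7

Heavy atoms from the SMILES: 12 C, 1 F, 7 O.
Implicit hydrogens by atom environment:
  6 × C (aromatic): no H
  6 × O: no H
  2 × C: 3 H each → 6
  2 × C: 1 H each → 2
  2 × C: no H
  1 × F: no H
  1 × O: 1 H
  Total hydrogens = 9.
Molecular formula: C12H9FO7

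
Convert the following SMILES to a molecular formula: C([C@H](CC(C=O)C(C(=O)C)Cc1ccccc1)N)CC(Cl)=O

C17H22ClNO3

Heavy atoms from the SMILES: 17 C, 1 Cl, 1 N, 3 O.
Implicit hydrogens by atom environment:
  5 × C (aromatic): 1 H each → 5
  4 × C: 2 H each → 8
  4 × C: 1 H each → 4
  3 × O: no H
  2 × C: no H
  1 × C: 3 H
  1 × C (aromatic): no H
  1 × Cl: no H
  1 × N: 2 H
  Total hydrogens = 22.
Molecular formula: C17H22ClNO3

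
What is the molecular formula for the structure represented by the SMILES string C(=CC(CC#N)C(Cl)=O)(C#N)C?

C8H7ClN2O

Heavy atoms from the SMILES: 8 C, 1 Cl, 2 N, 1 O.
Implicit hydrogens by atom environment:
  4 × C: no H
  2 × C: 1 H each → 2
  2 × N: no H
  1 × C: 3 H
  1 × C: 2 H
  1 × Cl: no H
  1 × O: no H
  Total hydrogens = 7.
Molecular formula: C8H7ClN2O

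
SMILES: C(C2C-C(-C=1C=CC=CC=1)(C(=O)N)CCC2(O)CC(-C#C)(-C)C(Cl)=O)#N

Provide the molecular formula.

C20H21ClN2O3

Heavy atoms from the SMILES: 20 C, 1 Cl, 2 N, 3 O.
Implicit hydrogens by atom environment:
  7 × C: no H
  5 × C (aromatic): 1 H each → 5
  4 × C: 2 H each → 8
  2 × C: 1 H each → 2
  2 × O: no H
  1 × C: 3 H
  1 × C (aromatic): no H
  1 × Cl: no H
  1 × N: 2 H
  1 × N: no H
  1 × O: 1 H
  Total hydrogens = 21.
Molecular formula: C20H21ClN2O3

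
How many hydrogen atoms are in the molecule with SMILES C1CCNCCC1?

Hydrogens are implicit in SMILES; fill each atom to its normal valence:
  6 × C: 2 H each → 12
  1 × N: 1 H
  Total hydrogens = 13.

13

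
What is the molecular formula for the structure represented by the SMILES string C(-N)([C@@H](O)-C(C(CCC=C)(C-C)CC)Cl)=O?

C12H22ClNO2

Heavy atoms from the SMILES: 12 C, 1 Cl, 1 N, 2 O.
Implicit hydrogens by atom environment:
  5 × C: 2 H each → 10
  3 × C: 1 H each → 3
  2 × C: 3 H each → 6
  2 × C: no H
  1 × Cl: no H
  1 × N: 2 H
  1 × O: 1 H
  1 × O: no H
  Total hydrogens = 22.
Molecular formula: C12H22ClNO2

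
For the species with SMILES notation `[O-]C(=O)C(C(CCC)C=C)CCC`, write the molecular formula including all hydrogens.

C11H19O2-

Heavy atoms from the SMILES: 11 C, 2 O.
Implicit hydrogens by atom environment:
  5 × C: 2 H each → 10
  3 × C: 1 H each → 3
  2 × C: 3 H each → 6
  1 × C: no H
  1 × O: no H
  1 × O (charge -1): no H
  Total hydrogens = 19.
Net charge -1.
Molecular formula: C11H19O2-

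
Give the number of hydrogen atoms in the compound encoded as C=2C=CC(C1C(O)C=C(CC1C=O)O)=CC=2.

14

Hydrogens are implicit in SMILES; fill each atom to its normal valence:
  5 × C: 1 H each → 5
  5 × C (aromatic): 1 H each → 5
  2 × O: 1 H each → 2
  1 × C: 2 H
  1 × C: no H
  1 × C (aromatic): no H
  1 × O: no H
  Total hydrogens = 14.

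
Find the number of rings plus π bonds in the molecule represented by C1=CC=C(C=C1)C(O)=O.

Molecular formula from the SMILES: C7H6O2.
DoU = (2C + 2 + N − H − X)/2 = (2·7 + 2 + 0 − 6 − 0)/2 = 10/2 = 5.
(Structurally: 1 ring(s) + 4 π bond(s) = 5.)

5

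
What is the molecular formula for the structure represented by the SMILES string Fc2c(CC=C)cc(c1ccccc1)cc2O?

Heavy atoms from the SMILES: 15 C, 1 F, 1 O.
Implicit hydrogens by atom environment:
  7 × C (aromatic): 1 H each → 7
  5 × C (aromatic): no H
  2 × C: 2 H each → 4
  1 × C: 1 H
  1 × F: no H
  1 × O: 1 H
  Total hydrogens = 13.
Molecular formula: C15H13FO

C15H13FO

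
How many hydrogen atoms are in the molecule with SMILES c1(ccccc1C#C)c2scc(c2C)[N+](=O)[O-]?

Hydrogens are implicit in SMILES; fill each atom to its normal valence:
  5 × C (aromatic): 1 H each → 5
  5 × C (aromatic): no H
  1 × C: 3 H
  1 × C: 1 H
  1 × C: no H
  1 × N (charge +1): no H
  1 × O: no H
  1 × O (charge -1): no H
  1 × S (aromatic): no H
  Total hydrogens = 9.

9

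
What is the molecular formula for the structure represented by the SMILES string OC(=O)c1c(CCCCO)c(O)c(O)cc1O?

Heavy atoms from the SMILES: 11 C, 6 O.
Implicit hydrogens by atom environment:
  5 × C (aromatic): no H
  5 × O: 1 H each → 5
  4 × C: 2 H each → 8
  1 × C (aromatic): 1 H
  1 × C: no H
  1 × O: no H
  Total hydrogens = 14.
Molecular formula: C11H14O6

C11H14O6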